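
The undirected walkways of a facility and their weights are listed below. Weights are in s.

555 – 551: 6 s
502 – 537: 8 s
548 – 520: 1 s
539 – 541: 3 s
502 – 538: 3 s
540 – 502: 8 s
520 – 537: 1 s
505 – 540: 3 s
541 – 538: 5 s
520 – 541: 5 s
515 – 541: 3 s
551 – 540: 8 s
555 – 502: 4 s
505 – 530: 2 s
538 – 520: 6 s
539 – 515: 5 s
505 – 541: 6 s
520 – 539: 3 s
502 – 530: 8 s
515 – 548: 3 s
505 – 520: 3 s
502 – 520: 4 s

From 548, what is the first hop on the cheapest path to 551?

Candidate routes:
548 - 520 - 538 - 502 - 555 - 551: 1+6+3+4+6 = 20
548 - 520 - 537 - 502 - 555 - 551: 1+1+8+4+6 = 20
548 - 520 - 505 - 540 - 551: 1+3+3+8 = 15
Cheapest is 548 - 520 - 505 - 540 - 551 at 15 s.
So from 548 the first move is to 520.

520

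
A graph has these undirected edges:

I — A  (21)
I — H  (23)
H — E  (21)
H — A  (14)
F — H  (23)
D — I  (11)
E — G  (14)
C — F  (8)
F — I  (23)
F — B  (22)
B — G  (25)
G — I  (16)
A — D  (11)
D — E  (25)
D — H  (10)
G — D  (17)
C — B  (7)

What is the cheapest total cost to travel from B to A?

52

Compare a few routes:
B–G–D–A: 25+17+11 = 53
B–C–F–H–D–A: 7+8+23+10+11 = 59
B–C–F–H–A: 7+8+23+14 = 52
B–C–F–I–A: 7+8+23+21 = 59
Cheapest is B–C–F–H–A at 52.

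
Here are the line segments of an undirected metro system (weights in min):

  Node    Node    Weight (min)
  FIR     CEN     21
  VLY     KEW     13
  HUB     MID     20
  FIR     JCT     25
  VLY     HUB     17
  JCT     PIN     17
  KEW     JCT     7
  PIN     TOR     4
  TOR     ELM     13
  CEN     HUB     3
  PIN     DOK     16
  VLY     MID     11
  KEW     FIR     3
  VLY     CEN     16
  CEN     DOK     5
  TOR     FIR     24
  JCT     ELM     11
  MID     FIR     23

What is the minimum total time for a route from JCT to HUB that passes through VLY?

37 min

Shortest JCT→VLY: JCT → KEW → VLY = 20
Shortest VLY→HUB: VLY → HUB = 17
Total via VLY: 20 + 17 = 37 min.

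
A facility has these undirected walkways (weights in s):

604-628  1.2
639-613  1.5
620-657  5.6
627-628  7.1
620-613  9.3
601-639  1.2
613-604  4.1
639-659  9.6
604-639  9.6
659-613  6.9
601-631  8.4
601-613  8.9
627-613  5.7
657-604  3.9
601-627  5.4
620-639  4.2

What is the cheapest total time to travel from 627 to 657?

12.2 s

Shortest distances from 627:
627: 0
601: 5.4  (via 627)
613: 5.7  (via 627)
639: 6.6  (via 601)
628: 7.1  (via 627)
604: 8.3  (via 628)
620: 10.8  (via 639)
657: 12.2  (via 604)
Shortest route: 627–628–604–657 = 12.2 s.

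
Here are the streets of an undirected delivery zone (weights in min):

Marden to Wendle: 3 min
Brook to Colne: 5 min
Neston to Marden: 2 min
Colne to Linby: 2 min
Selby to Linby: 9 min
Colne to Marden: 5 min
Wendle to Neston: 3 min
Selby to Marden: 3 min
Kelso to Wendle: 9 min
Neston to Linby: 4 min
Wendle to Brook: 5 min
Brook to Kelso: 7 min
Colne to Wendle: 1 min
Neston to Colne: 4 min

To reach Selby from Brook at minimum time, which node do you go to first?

Enumerating some paths:
Brook–Wendle–Marden–Selby: 5+3+3 = 11
Brook–Colne–Wendle–Marden–Selby: 5+1+3+3 = 12
The minimum is 11 min via Brook–Wendle–Marden–Selby.
So from Brook the first move is to Wendle.

Wendle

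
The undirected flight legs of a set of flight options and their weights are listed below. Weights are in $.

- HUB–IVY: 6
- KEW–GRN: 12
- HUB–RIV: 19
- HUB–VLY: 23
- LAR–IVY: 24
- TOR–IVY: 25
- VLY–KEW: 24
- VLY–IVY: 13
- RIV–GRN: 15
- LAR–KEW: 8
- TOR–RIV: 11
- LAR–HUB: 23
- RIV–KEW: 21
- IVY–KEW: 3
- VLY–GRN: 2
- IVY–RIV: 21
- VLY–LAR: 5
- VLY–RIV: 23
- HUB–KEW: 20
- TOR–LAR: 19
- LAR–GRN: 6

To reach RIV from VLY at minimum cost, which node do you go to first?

Enumerating some paths:
VLY → GRN → RIV: 2+15 = 17
VLY → RIV: 23 = 23
Cheapest is VLY → GRN → RIV at $17.
So from VLY the first move is to GRN.

GRN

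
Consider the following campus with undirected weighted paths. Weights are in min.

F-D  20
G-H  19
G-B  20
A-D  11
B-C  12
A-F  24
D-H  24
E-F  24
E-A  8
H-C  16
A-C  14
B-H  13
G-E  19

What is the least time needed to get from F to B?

50 min

Compare a few routes:
F - A - C - B: 24+14+12 = 50
F - D - H - B: 20+24+13 = 57
F - D - A - C - B: 20+11+14+12 = 57
Cheapest is F - A - C - B at 50 min.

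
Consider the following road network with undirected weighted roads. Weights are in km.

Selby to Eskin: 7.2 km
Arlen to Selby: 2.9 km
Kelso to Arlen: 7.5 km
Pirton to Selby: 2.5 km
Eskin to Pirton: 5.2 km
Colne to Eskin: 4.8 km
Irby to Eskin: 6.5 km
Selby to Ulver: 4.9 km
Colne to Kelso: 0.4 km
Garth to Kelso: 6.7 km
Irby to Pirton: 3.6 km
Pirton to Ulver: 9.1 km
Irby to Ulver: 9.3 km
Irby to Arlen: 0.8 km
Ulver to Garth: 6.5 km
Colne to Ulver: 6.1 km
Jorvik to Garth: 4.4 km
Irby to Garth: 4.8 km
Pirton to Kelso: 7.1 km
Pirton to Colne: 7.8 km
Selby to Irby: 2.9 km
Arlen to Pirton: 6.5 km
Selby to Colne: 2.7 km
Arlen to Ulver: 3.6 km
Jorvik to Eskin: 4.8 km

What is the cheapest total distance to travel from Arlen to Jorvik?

10 km

Running Dijkstra from Arlen:
Arlen: 0
Irby: 0.8  (via Arlen)
Selby: 2.9  (via Arlen)
Ulver: 3.6  (via Arlen)
Pirton: 4.4  (via Irby)
Garth: 5.6  (via Irby)
Colne: 5.6  (via Selby)
Kelso: 6  (via Colne)
Eskin: 7.3  (via Irby)
Jorvik: 10  (via Garth)
Shortest route: Arlen → Irby → Garth → Jorvik = 10 km.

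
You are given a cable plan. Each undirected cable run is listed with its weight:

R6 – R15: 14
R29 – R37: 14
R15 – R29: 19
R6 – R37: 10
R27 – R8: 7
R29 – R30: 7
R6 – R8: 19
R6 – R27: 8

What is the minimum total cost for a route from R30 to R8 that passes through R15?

55

Shortest R30→R15: R30 → R29 → R15 = 26
Shortest R15→R8: R15 → R6 → R27 → R8 = 29
Total via R15: 26 + 29 = 55.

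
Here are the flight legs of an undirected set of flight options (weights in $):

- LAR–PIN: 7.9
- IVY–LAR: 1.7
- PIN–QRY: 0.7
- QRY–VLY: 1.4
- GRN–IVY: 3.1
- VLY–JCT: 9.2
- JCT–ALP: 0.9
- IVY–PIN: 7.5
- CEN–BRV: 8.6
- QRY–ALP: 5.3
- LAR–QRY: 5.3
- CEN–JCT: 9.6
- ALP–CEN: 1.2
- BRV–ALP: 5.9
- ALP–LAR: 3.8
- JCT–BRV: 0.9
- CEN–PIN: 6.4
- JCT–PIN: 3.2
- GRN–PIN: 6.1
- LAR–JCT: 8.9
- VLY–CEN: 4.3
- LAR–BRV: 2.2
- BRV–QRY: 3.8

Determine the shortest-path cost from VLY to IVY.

$8.4

Running Dijkstra from VLY:
VLY: 0
QRY: 1.4  (via VLY)
PIN: 2.1  (via QRY)
CEN: 4.3  (via VLY)
BRV: 5.2  (via QRY)
JCT: 5.3  (via PIN)
ALP: 5.5  (via CEN)
LAR: 6.7  (via QRY)
GRN: 8.2  (via PIN)
IVY: 8.4  (via LAR)
Shortest route: VLY → QRY → LAR → IVY = $8.4.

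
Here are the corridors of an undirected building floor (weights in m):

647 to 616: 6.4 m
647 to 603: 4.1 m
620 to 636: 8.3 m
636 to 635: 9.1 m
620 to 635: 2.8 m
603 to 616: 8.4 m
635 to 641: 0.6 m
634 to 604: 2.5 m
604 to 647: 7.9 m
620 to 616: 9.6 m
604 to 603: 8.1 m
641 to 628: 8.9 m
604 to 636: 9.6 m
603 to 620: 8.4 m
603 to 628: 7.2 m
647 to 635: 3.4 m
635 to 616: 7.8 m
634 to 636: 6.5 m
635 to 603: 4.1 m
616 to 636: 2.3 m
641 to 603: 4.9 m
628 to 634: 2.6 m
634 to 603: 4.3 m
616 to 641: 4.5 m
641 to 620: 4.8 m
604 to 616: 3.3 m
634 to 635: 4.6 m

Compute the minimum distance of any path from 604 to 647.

7.9 m

Candidate routes:
604 → 634 → 635 → 647: 2.5+4.6+3.4 = 10.5
604 → 647: 7.9 = 7.9
604 → 616 → 647: 3.3+6.4 = 9.7
Cheapest is 604 → 647 at 7.9 m.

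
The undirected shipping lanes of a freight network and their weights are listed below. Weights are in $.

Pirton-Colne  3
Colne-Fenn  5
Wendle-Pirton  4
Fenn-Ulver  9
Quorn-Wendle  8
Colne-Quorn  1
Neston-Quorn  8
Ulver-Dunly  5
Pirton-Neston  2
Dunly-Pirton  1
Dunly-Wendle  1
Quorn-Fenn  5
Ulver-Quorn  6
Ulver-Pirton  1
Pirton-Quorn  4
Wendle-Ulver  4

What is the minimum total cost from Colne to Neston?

$5

Compare a few routes:
Colne–Quorn–Pirton–Neston: 1+4+2 = 7
Colne–Pirton–Neston: 3+2 = 5
Colne–Quorn–Neston: 1+8 = 9
Cheapest is Colne–Pirton–Neston at $5.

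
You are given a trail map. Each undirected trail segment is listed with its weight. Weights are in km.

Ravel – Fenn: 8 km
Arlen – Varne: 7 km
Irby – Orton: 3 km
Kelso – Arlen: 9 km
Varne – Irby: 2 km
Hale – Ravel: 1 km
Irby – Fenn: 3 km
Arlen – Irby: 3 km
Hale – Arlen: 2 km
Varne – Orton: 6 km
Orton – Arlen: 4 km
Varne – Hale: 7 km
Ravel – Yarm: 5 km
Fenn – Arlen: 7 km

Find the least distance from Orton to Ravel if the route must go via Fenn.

14 km

Best Orton to Fenn: Orton → Irby → Fenn costing 6
Shortest Fenn→Ravel: Fenn → Ravel = 8
Total via Fenn: 6 + 8 = 14 km.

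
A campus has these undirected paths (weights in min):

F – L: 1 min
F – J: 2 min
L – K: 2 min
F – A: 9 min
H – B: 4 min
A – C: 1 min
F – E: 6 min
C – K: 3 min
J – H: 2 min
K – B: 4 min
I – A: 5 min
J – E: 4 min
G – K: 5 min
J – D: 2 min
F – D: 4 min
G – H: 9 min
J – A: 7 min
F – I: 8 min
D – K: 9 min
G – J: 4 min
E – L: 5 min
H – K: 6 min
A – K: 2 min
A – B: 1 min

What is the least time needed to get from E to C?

Candidate routes:
E - J - H - B - A - C: 4+2+4+1+1 = 12
E - J - F - L - K - A - C: 4+2+1+2+2+1 = 12
E - L - K - C: 5+2+3 = 10
Cheapest is E - L - K - C at 10 min.

10 min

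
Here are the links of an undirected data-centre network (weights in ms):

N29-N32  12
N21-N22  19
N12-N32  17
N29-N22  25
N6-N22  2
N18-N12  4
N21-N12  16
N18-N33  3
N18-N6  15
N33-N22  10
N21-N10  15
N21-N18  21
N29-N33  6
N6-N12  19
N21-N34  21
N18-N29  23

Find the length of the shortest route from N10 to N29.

44 ms

Compare a few routes:
N10 → N21 → N18 → N33 → N29: 15+21+3+6 = 45
N10 → N21 → N12 → N18 → N33 → N29: 15+16+4+3+6 = 44
N10 → N21 → N22 → N33 → N29: 15+19+10+6 = 50
The minimum is 44 ms via N10 → N21 → N12 → N18 → N33 → N29.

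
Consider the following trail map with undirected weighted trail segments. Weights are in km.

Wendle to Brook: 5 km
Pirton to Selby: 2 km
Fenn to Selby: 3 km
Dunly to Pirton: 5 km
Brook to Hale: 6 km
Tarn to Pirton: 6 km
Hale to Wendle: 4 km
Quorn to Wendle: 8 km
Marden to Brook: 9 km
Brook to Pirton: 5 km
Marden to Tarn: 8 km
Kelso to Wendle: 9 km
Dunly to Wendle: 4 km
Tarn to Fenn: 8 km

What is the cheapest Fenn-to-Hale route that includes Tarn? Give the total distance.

25 km

Shortest Fenn→Tarn: Fenn → Tarn = 8
Best Tarn to Hale: Tarn → Pirton → Brook → Hale costing 17
Total via Tarn: 8 + 17 = 25 km.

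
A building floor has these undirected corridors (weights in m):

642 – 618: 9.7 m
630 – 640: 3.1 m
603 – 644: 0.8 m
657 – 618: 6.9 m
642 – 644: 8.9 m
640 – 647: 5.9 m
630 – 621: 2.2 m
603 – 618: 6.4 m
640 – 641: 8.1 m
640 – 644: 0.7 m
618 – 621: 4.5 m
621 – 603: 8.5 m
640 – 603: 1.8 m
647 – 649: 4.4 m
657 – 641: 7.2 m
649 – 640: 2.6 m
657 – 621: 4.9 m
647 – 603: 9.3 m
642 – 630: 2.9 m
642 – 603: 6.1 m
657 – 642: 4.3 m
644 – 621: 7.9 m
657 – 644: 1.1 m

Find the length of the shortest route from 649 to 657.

4.4 m

Running Dijkstra from 649:
649: 0
640: 2.6  (via 649)
644: 3.3  (via 640)
603: 4.1  (via 644)
657: 4.4  (via 644)
Shortest route: 649 → 640 → 644 → 657 = 4.4 m.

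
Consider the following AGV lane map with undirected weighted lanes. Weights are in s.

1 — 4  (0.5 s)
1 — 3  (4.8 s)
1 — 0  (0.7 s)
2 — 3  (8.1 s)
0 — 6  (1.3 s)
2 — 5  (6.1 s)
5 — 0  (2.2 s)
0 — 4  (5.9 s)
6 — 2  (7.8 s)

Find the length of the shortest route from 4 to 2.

9.5 s

Enumerating some paths:
4–1–3–2: 0.5+4.8+8.1 = 13.4
4–1–0–5–2: 0.5+0.7+2.2+6.1 = 9.5
4–1–0–6–2: 0.5+0.7+1.3+7.8 = 10.3
The minimum is 9.5 s via 4–1–0–5–2.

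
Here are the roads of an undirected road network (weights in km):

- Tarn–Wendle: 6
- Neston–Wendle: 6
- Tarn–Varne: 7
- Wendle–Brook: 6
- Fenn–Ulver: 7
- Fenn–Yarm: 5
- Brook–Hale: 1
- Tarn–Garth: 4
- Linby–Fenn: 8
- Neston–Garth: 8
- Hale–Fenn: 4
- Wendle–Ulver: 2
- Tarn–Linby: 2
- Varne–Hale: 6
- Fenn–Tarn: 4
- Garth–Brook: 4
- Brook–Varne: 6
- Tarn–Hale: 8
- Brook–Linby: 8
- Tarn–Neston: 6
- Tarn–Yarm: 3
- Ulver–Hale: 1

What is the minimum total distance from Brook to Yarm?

Settle nodes by increasing distance from Brook:
Brook: 0
Hale: 1  (via Brook)
Ulver: 2  (via Hale)
Garth: 4  (via Brook)
Wendle: 4  (via Ulver)
Fenn: 5  (via Hale)
Varne: 6  (via Brook)
Linby: 8  (via Brook)
Tarn: 8  (via Garth)
Yarm: 10  (via Fenn)
Shortest route: Brook–Hale–Fenn–Yarm = 10 km.

10 km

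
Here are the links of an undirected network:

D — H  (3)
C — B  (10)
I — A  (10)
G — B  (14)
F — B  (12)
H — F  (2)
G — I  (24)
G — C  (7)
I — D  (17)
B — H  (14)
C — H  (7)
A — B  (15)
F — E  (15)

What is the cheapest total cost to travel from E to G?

Enumerating some paths:
E → F → B → G: 15+12+14 = 41
E → F → H → C → G: 15+2+7+7 = 31
Cheapest is E → F → H → C → G at 31.

31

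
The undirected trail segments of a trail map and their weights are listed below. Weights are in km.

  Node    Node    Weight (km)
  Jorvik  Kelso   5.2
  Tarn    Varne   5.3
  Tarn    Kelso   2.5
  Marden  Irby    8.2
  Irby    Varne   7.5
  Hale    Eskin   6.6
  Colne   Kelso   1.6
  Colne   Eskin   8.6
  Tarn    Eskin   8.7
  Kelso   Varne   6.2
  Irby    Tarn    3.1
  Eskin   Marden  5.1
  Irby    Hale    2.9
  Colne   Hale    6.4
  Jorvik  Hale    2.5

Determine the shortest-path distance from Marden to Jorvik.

Compare a few routes:
Marden → Eskin → Hale → Jorvik: 5.1+6.6+2.5 = 14.2
Marden → Irby → Hale → Jorvik: 8.2+2.9+2.5 = 13.6
Cheapest is Marden → Irby → Hale → Jorvik at 13.6 km.

13.6 km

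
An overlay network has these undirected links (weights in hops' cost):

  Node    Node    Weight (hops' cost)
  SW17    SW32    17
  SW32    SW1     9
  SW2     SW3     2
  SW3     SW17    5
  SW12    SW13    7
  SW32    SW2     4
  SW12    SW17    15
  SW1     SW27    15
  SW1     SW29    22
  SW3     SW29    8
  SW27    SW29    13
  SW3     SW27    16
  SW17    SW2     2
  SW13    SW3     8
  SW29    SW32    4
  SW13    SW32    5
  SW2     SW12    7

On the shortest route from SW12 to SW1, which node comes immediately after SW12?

Enumerating some paths:
SW12–SW13–SW32–SW1: 7+5+9 = 21
SW12–SW2–SW32–SW1: 7+4+9 = 20
SW12–SW17–SW2–SW32–SW1: 15+2+4+9 = 30
SW12–SW13–SW3–SW2–SW32–SW1: 7+8+2+4+9 = 30
The minimum is 20 hops' cost via SW12–SW2–SW32–SW1.
So from SW12 the first move is to SW2.

SW2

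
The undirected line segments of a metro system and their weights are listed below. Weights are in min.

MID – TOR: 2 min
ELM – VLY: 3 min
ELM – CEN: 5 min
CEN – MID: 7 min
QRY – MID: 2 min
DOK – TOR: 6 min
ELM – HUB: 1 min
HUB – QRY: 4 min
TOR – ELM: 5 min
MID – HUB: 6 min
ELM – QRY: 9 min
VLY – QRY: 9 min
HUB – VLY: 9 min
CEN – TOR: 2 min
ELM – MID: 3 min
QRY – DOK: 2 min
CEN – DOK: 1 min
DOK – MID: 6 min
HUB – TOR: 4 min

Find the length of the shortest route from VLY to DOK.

Enumerating some paths:
VLY–ELM–CEN–DOK: 3+5+1 = 9
VLY–ELM–HUB–QRY–DOK: 3+1+4+2 = 10
VLY–ELM–MID–QRY–DOK: 3+3+2+2 = 10
VLY–ELM–TOR–CEN–DOK: 3+5+2+1 = 11
Cheapest is VLY–ELM–CEN–DOK at 9 min.

9 min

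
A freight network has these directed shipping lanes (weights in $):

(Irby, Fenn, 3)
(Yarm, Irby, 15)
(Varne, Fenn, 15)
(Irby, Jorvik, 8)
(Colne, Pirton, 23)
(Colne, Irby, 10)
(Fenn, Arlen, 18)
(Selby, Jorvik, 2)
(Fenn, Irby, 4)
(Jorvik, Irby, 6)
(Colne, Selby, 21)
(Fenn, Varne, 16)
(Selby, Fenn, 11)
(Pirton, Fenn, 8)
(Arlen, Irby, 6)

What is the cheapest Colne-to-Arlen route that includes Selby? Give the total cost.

Shortest Colne→Selby: Colne → Selby = 21
Shortest Selby→Arlen: Selby → Fenn → Arlen = 29
Total via Selby: 21 + 29 = $50.

$50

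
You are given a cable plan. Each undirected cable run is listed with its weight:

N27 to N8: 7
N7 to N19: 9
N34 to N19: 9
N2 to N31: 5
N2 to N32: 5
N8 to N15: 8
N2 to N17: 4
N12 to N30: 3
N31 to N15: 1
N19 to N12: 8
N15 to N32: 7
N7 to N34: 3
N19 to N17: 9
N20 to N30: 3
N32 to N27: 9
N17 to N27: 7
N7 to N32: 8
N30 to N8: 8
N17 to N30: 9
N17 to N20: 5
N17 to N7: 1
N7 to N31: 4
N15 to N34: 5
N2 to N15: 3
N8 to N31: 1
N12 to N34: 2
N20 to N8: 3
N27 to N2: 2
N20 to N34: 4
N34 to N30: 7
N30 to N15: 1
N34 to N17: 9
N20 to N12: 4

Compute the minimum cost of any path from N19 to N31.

Shortest distances from N19:
N19: 0
N12: 8  (via N19)
N17: 9  (via N19)
N7: 9  (via N19)
N34: 9  (via N19)
N30: 11  (via N12)
N15: 12  (via N30)
N20: 12  (via N12)
N31: 13  (via N7)
Shortest route: N19–N7–N31 = 13.

13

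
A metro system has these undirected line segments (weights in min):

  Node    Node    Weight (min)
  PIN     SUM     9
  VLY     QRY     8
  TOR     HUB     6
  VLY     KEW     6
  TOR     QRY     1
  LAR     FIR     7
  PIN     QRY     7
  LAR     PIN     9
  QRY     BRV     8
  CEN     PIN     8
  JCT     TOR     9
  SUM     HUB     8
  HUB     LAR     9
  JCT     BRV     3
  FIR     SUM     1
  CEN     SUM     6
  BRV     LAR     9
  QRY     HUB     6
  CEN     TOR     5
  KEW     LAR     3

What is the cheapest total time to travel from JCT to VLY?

18 min

Compare a few routes:
JCT–TOR–QRY–VLY: 9+1+8 = 18
JCT–BRV–QRY–VLY: 3+8+8 = 19
Cheapest is JCT–TOR–QRY–VLY at 18 min.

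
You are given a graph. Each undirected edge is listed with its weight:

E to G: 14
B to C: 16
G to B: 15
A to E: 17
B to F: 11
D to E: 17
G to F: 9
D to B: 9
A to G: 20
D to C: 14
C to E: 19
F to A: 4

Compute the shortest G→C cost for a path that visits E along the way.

Best G to E: G–E costing 14
Shortest E→C: E–C = 19
Total via E: 14 + 19 = 33.

33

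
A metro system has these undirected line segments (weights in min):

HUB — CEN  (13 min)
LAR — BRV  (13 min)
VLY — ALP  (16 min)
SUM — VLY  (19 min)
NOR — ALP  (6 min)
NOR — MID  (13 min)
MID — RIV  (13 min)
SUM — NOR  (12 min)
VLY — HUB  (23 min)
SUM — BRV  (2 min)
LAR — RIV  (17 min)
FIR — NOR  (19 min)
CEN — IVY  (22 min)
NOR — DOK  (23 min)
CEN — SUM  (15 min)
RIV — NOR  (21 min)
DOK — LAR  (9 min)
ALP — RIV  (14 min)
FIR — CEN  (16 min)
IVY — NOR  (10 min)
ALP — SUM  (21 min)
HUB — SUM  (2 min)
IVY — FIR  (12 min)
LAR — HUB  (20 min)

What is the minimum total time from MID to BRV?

Compare a few routes:
MID–NOR–ALP–SUM–BRV: 13+6+21+2 = 42
MID–NOR–SUM–BRV: 13+12+2 = 27
Cheapest is MID–NOR–SUM–BRV at 27 min.

27 min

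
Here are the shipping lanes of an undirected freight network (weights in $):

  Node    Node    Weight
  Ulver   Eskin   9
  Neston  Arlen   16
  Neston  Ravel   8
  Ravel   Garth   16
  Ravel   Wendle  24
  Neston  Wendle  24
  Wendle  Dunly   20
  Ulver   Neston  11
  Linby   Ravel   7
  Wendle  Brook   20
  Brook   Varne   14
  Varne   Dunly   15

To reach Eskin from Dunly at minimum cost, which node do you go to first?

Compare a few routes:
Dunly → Varne → Brook → Wendle → Ravel → Neston → Ulver → Eskin: 15+14+20+24+8+11+9 = 101
Dunly → Wendle → Ravel → Neston → Ulver → Eskin: 20+24+8+11+9 = 72
Dunly → Varne → Brook → Wendle → Neston → Ulver → Eskin: 15+14+20+24+11+9 = 93
Dunly → Wendle → Neston → Ulver → Eskin: 20+24+11+9 = 64
Cheapest is Dunly → Wendle → Neston → Ulver → Eskin at $64.
So from Dunly the first move is to Wendle.

Wendle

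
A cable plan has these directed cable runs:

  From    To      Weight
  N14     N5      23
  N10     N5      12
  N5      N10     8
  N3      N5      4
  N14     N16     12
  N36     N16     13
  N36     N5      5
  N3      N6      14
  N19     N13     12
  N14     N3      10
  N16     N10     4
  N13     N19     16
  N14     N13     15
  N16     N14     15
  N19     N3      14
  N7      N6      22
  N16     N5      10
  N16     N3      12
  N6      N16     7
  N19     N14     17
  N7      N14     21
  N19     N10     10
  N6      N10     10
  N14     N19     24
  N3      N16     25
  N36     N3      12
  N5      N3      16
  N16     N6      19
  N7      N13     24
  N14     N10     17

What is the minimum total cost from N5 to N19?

Enumerating some paths:
N5 - N3 - N6 - N16 - N14 - N19: 16+14+7+15+24 = 76
N5 - N3 - N16 - N14 - N19: 16+25+15+24 = 80
The minimum is 76 via N5 - N3 - N6 - N16 - N14 - N19.

76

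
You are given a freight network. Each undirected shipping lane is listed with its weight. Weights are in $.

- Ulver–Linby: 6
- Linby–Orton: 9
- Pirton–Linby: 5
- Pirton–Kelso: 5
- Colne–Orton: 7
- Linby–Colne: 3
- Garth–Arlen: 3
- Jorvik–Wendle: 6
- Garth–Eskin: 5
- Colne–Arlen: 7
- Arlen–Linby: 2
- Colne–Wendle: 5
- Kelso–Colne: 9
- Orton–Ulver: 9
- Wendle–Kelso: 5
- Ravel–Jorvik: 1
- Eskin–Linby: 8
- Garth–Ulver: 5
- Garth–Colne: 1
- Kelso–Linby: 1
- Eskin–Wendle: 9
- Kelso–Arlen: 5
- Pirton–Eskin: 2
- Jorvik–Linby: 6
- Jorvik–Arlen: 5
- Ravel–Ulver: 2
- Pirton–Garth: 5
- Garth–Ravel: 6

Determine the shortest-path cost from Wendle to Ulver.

Settle nodes by increasing distance from Wendle:
Wendle: 0
Colne: 5  (via Wendle)
Kelso: 5  (via Wendle)
Jorvik: 6  (via Wendle)
Garth: 6  (via Colne)
Linby: 6  (via Kelso)
Ravel: 7  (via Jorvik)
Arlen: 8  (via Linby)
Ulver: 9  (via Ravel)
Shortest route: Wendle → Jorvik → Ravel → Ulver = $9.

$9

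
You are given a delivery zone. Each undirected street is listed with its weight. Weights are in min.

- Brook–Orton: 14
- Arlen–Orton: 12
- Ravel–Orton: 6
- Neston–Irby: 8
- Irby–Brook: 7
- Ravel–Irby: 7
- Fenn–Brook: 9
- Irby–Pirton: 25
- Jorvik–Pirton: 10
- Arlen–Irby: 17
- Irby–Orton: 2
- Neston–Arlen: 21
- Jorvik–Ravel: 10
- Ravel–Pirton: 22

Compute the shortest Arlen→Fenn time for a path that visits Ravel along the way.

41 min

Best Arlen to Ravel: Arlen → Orton → Ravel costing 18
Shortest Ravel→Fenn: Ravel → Irby → Brook → Fenn = 23
Total via Ravel: 18 + 23 = 41 min.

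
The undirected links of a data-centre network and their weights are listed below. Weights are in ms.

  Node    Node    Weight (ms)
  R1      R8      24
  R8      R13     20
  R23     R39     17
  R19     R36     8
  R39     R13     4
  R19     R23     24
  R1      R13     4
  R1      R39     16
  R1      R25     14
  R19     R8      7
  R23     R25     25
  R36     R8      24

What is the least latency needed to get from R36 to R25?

Candidate routes:
R36 → R19 → R8 → R1 → R25: 8+7+24+14 = 53
R36 → R8 → R1 → R25: 24+24+14 = 62
R36 → R19 → R23 → R25: 8+24+25 = 57
Cheapest is R36 → R19 → R8 → R1 → R25 at 53 ms.

53 ms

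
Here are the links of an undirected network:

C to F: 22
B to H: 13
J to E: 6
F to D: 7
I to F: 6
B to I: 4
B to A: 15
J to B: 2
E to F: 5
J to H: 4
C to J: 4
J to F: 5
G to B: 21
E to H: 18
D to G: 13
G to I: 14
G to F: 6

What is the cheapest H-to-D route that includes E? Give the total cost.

Best H to E: H–J–E costing 10
Best E to D: E–F–D costing 12
Total via E: 10 + 12 = 22.

22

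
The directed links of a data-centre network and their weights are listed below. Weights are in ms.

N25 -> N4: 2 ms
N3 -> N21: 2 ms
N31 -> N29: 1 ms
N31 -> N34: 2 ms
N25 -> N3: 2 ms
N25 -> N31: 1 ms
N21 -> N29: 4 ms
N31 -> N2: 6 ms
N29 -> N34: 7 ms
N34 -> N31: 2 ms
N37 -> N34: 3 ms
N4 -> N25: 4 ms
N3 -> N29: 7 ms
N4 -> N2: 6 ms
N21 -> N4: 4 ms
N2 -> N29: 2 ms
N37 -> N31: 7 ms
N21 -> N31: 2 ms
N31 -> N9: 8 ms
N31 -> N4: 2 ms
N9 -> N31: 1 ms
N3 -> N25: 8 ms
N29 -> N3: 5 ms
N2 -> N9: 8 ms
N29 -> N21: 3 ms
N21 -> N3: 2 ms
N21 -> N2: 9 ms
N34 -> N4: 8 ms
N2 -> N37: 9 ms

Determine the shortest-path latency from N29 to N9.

Shortest distances from N29:
N29: 0
N21: 3  (via N29)
N31: 5  (via N21)
N3: 5  (via N29)
N34: 7  (via N29)
N4: 7  (via N21)
N2: 11  (via N31)
N25: 11  (via N4)
N9: 13  (via N31)
Shortest route: N29–N21–N31–N9 = 13 ms.

13 ms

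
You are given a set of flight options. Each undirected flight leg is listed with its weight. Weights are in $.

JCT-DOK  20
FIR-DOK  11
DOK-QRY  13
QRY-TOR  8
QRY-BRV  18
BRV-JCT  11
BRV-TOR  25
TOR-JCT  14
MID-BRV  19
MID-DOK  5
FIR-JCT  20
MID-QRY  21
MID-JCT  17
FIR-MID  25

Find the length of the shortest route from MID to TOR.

Settle nodes by increasing distance from MID:
MID: 0
DOK: 5  (via MID)
FIR: 16  (via DOK)
JCT: 17  (via MID)
QRY: 18  (via DOK)
BRV: 19  (via MID)
TOR: 26  (via QRY)
Shortest route: MID–DOK–QRY–TOR = $26.

$26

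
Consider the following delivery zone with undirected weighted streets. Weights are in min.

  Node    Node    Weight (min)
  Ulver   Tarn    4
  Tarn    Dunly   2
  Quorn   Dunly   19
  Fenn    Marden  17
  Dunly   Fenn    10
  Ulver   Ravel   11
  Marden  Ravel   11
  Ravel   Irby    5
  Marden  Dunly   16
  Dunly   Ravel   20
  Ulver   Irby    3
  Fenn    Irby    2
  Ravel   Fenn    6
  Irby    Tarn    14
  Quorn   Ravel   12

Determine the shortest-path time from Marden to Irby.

16 min

Candidate routes:
Marden–Ravel–Irby: 11+5 = 16
Marden–Ravel–Ulver–Irby: 11+11+3 = 25
Marden–Ravel–Fenn–Irby: 11+6+2 = 19
Marden–Fenn–Irby: 17+2 = 19
The minimum is 16 min via Marden–Ravel–Irby.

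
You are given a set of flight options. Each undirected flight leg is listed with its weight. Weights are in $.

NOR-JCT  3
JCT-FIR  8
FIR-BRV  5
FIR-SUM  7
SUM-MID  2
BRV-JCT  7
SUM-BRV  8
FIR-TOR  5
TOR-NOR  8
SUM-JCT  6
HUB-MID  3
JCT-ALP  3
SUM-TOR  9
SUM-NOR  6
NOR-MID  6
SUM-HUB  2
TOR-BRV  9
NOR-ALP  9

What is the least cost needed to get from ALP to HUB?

$11

Running Dijkstra from ALP:
ALP: 0
JCT: 3  (via ALP)
NOR: 6  (via JCT)
SUM: 9  (via JCT)
BRV: 10  (via JCT)
HUB: 11  (via SUM)
Shortest route: ALP → JCT → SUM → HUB = $11.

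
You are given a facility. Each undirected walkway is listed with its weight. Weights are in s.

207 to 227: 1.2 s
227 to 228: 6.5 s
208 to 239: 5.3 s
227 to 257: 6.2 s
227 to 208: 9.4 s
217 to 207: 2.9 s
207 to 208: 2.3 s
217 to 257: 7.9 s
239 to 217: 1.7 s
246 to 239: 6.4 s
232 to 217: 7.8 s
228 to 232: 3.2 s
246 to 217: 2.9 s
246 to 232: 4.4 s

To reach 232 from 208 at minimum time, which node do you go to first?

207

Enumerating some paths:
208 - 239 - 217 - 246 - 232: 5.3+1.7+2.9+4.4 = 14.3
208 - 207 - 227 - 228 - 232: 2.3+1.2+6.5+3.2 = 13.2
208 - 207 - 217 - 232: 2.3+2.9+7.8 = 13
208 - 207 - 217 - 246 - 232: 2.3+2.9+2.9+4.4 = 12.5
The minimum is 12.5 s via 208 - 207 - 217 - 246 - 232.
So from 208 the first move is to 207.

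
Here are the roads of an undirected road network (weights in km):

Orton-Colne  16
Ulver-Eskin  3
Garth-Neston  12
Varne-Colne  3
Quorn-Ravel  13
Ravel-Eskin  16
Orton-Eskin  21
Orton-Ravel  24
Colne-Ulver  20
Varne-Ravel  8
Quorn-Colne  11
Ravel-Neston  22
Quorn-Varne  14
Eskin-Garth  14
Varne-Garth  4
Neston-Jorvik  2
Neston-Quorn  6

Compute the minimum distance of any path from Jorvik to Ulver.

Candidate routes:
Jorvik → Neston → Quorn → Colne → Ulver: 2+6+11+20 = 39
Jorvik → Neston → Garth → Eskin → Ulver: 2+12+14+3 = 31
Jorvik → Neston → Quorn → Ravel → Eskin → Ulver: 2+6+13+16+3 = 40
Cheapest is Jorvik → Neston → Garth → Eskin → Ulver at 31 km.

31 km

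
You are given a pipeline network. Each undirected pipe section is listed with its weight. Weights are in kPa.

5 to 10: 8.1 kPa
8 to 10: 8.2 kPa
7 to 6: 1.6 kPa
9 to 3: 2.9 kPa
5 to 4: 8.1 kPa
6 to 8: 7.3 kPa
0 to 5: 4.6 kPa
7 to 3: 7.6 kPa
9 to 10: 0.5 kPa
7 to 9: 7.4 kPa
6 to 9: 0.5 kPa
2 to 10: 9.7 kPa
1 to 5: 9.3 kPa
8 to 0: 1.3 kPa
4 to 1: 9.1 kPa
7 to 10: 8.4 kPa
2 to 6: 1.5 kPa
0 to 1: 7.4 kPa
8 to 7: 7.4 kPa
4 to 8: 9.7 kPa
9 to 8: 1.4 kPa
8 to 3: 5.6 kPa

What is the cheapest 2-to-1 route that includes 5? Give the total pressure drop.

18.6 kPa

Best 2 to 5: 2–6–9–8–0–5 costing 9.3
Shortest 5→1: 5–1 = 9.3
Total via 5: 9.3 + 9.3 = 18.6 kPa.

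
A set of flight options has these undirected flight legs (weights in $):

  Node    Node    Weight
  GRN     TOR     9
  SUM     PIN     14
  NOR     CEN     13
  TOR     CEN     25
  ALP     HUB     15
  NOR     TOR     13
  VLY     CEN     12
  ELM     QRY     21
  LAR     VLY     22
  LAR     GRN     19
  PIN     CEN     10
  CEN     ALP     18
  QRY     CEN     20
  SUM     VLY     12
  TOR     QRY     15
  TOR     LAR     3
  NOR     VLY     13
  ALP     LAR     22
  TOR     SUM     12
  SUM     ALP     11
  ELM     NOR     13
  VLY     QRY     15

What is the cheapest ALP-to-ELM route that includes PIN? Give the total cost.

$61

Best ALP to PIN: ALP → SUM → PIN costing 25
Shortest PIN→ELM: PIN → CEN → NOR → ELM = 36
Total via PIN: 25 + 36 = $61.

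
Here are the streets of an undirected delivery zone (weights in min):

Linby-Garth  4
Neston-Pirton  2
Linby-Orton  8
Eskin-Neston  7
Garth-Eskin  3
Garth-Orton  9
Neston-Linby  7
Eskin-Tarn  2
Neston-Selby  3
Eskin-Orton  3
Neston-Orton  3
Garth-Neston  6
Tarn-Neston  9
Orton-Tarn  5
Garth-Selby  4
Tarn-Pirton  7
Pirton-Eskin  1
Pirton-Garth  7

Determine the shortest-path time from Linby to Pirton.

8 min

Running Dijkstra from Linby:
Linby: 0
Garth: 4  (via Linby)
Neston: 7  (via Linby)
Eskin: 7  (via Garth)
Pirton: 8  (via Eskin)
Shortest route: Linby → Garth → Eskin → Pirton = 8 min.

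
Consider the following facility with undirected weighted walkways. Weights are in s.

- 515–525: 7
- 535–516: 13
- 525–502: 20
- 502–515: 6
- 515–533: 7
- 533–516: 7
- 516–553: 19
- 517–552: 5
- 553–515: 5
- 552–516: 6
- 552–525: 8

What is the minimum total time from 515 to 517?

Running Dijkstra from 515:
515: 0
553: 5  (via 515)
502: 6  (via 515)
533: 7  (via 515)
525: 7  (via 515)
516: 14  (via 533)
552: 15  (via 525)
517: 20  (via 552)
Shortest route: 515 → 525 → 552 → 517 = 20 s.

20 s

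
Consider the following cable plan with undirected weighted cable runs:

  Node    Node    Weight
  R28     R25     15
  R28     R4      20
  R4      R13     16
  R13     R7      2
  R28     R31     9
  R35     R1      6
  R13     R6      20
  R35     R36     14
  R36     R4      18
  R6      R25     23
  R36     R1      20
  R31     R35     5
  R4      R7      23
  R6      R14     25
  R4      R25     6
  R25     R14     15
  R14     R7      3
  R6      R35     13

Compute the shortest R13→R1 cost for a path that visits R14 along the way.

49

Best R13 to R14: R13–R7–R14 costing 5
Shortest R14→R1: R14–R6–R35–R1 = 44
Total via R14: 5 + 44 = 49.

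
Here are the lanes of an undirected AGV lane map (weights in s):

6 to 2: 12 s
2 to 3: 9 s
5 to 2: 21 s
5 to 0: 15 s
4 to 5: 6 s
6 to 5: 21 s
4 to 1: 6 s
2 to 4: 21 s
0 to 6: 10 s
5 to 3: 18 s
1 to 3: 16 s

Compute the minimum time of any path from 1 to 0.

27 s

Shortest distances from 1:
1: 0
4: 6  (via 1)
5: 12  (via 4)
3: 16  (via 1)
2: 25  (via 3)
0: 27  (via 5)
Shortest route: 1–4–5–0 = 27 s.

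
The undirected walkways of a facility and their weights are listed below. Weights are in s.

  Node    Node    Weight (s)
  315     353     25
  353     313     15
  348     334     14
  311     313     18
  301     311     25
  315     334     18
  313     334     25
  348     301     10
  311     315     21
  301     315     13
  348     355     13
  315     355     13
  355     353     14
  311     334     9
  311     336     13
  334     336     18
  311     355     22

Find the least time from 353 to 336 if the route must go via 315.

Shortest 353→315: 353–315 = 25
Best 315 to 336: 315–311–336 costing 34
Total via 315: 25 + 34 = 59 s.

59 s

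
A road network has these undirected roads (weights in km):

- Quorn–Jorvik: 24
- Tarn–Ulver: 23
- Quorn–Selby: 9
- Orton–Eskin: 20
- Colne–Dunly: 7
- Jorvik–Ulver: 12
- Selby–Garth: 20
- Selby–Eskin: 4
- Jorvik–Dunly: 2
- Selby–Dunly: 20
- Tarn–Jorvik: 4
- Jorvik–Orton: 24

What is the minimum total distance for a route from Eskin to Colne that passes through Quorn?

46 km

Shortest Eskin→Quorn: Eskin–Selby–Quorn = 13
Best Quorn to Colne: Quorn–Jorvik–Dunly–Colne costing 33
Total via Quorn: 13 + 33 = 46 km.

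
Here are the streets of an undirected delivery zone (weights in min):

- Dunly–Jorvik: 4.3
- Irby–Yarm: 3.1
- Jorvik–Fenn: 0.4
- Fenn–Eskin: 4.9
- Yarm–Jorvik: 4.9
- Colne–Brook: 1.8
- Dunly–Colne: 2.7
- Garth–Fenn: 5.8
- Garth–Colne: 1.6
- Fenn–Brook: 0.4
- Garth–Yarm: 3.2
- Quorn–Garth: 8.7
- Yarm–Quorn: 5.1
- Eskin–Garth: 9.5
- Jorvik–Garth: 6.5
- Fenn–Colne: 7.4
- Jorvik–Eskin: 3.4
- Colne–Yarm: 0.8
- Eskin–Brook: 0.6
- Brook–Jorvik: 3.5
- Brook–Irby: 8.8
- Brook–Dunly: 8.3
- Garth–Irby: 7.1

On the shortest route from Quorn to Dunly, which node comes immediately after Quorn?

Enumerating some paths:
Quorn - Yarm - Colne - Brook - Fenn - Jorvik - Dunly: 5.1+0.8+1.8+0.4+0.4+4.3 = 12.8
Quorn - Yarm - Colne - Dunly: 5.1+0.8+2.7 = 8.6
Quorn - Yarm - Garth - Colne - Dunly: 5.1+3.2+1.6+2.7 = 12.6
Cheapest is Quorn - Yarm - Colne - Dunly at 8.6 min.
So from Quorn the first move is to Yarm.

Yarm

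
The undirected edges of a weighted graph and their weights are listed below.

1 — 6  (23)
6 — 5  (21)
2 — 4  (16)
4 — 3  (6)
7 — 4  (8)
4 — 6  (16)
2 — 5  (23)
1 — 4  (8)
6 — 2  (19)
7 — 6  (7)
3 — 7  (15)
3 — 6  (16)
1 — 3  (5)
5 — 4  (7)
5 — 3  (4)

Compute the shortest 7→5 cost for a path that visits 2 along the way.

47

Shortest 7→2: 7–4–2 = 24
Best 2 to 5: 2–5 costing 23
Total via 2: 24 + 23 = 47.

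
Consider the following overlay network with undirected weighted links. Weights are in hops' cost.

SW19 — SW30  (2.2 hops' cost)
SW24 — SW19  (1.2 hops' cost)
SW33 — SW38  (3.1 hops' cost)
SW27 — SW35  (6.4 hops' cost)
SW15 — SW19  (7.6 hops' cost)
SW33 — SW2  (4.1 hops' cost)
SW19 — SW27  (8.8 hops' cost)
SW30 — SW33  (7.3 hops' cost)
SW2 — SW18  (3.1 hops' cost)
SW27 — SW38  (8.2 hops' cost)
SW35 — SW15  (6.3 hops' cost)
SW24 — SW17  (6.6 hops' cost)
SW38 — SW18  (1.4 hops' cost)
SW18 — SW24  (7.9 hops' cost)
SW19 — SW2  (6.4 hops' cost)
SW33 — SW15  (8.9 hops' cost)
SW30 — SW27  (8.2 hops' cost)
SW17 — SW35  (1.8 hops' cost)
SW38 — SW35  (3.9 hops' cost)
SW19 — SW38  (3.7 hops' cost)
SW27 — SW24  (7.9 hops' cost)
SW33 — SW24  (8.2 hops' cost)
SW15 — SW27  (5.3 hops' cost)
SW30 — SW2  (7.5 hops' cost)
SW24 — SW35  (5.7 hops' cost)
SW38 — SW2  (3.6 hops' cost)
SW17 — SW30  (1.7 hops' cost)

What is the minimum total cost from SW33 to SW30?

7.3 hops' cost

Enumerating some paths:
SW33 → SW30: 7.3 = 7.3
SW33 → SW38 → SW19 → SW30: 3.1+3.7+2.2 = 9
The minimum is 7.3 hops' cost via SW33 → SW30.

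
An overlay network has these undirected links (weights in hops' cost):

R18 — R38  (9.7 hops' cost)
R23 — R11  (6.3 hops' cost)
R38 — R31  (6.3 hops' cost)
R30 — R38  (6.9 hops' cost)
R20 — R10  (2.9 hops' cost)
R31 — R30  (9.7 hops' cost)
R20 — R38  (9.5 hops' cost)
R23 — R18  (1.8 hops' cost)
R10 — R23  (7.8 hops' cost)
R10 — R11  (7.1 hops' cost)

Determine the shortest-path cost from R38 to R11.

Running Dijkstra from R38:
R38: 0
R31: 6.3  (via R38)
R30: 6.9  (via R38)
R20: 9.5  (via R38)
R18: 9.7  (via R38)
R23: 11.5  (via R18)
R10: 12.4  (via R20)
R11: 17.8  (via R23)
Shortest route: R38 → R18 → R23 → R11 = 17.8 hops' cost.

17.8 hops' cost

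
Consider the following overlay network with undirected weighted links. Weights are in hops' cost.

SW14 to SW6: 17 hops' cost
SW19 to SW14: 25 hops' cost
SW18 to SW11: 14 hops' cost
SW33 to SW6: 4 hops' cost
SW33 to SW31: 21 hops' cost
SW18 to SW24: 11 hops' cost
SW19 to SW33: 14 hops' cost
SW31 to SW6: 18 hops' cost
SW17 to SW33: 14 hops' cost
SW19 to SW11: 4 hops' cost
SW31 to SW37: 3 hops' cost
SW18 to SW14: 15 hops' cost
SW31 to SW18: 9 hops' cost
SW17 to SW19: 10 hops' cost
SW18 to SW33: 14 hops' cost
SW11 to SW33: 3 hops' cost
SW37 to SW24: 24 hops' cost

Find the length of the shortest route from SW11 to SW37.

Running Dijkstra from SW11:
SW11: 0
SW33: 3  (via SW11)
SW19: 4  (via SW11)
SW6: 7  (via SW33)
SW18: 14  (via SW11)
SW17: 14  (via SW19)
SW31: 23  (via SW18)
SW14: 24  (via SW6)
SW24: 25  (via SW18)
SW37: 26  (via SW31)
Shortest route: SW11 → SW18 → SW31 → SW37 = 26 hops' cost.

26 hops' cost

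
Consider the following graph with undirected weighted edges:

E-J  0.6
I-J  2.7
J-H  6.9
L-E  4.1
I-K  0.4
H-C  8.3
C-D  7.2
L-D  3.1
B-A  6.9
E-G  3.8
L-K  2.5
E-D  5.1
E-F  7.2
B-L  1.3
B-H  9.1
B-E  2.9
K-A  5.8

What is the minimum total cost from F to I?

10.5

Compare a few routes:
F → E → J → I: 7.2+0.6+2.7 = 10.5
F → E → L → K → I: 7.2+4.1+2.5+0.4 = 14.2
The minimum is 10.5 via F → E → J → I.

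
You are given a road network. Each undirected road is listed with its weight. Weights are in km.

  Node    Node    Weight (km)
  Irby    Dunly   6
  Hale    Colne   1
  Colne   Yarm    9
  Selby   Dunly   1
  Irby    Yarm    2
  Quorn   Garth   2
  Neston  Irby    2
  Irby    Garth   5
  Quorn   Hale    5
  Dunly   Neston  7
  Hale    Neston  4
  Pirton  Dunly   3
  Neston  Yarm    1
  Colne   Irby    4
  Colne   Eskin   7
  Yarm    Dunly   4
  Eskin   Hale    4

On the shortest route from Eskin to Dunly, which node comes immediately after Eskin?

Hale

Candidate routes:
Eskin - Hale - Colne - Irby - Dunly: 4+1+4+6 = 15
Eskin - Hale - Neston - Yarm - Dunly: 4+4+1+4 = 13
Eskin - Hale - Colne - Irby - Yarm - Dunly: 4+1+4+2+4 = 15
The minimum is 13 km via Eskin - Hale - Neston - Yarm - Dunly.
So from Eskin the first move is to Hale.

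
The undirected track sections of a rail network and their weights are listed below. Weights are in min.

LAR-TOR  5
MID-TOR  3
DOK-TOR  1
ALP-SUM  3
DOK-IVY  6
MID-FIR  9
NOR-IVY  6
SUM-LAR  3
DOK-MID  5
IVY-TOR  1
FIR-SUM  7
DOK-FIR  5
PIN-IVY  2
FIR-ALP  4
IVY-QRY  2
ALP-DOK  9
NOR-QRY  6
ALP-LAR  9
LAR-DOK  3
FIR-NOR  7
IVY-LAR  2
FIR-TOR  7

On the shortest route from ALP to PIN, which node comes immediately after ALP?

Candidate routes:
ALP - LAR - IVY - PIN: 9+2+2 = 13
ALP - SUM - LAR - IVY - PIN: 3+3+2+2 = 10
Cheapest is ALP - SUM - LAR - IVY - PIN at 10 min.
So from ALP the first move is to SUM.

SUM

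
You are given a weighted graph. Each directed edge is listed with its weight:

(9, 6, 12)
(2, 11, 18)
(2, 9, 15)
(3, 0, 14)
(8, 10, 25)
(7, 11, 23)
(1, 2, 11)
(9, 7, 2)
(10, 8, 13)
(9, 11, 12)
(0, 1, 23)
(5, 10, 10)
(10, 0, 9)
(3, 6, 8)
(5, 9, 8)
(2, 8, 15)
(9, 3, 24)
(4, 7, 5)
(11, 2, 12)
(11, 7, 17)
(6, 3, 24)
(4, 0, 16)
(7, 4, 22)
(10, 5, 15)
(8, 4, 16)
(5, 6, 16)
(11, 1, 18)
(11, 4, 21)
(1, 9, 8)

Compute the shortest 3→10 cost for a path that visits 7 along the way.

Shortest 3→7: 3 → 0 → 1 → 9 → 7 = 47
Shortest 7→10: 7 → 11 → 2 → 8 → 10 = 75
Total via 7: 47 + 75 = 122.

122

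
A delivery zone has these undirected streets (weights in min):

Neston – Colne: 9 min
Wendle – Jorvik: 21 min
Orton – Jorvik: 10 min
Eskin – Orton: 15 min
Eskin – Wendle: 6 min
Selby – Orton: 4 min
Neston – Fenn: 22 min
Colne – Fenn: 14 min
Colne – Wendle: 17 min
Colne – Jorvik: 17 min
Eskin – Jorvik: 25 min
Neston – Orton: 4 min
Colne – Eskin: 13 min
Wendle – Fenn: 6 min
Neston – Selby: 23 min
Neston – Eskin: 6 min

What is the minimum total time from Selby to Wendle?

Settle nodes by increasing distance from Selby:
Selby: 0
Orton: 4  (via Selby)
Neston: 8  (via Orton)
Jorvik: 14  (via Orton)
Eskin: 14  (via Neston)
Colne: 17  (via Neston)
Wendle: 20  (via Eskin)
Shortest route: Selby–Orton–Neston–Eskin–Wendle = 20 min.

20 min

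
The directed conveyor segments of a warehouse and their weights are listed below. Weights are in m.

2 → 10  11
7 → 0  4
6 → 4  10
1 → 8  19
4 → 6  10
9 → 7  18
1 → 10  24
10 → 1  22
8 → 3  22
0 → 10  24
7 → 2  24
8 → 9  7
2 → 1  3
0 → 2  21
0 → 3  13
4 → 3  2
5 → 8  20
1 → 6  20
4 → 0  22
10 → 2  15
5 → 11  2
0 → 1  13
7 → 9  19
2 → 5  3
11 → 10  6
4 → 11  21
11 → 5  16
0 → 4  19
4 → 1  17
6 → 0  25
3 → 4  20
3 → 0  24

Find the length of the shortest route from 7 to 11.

29 m

Running Dijkstra from 7:
7: 0
0: 4  (via 7)
1: 17  (via 0)
3: 17  (via 0)
9: 19  (via 7)
4: 23  (via 0)
2: 24  (via 7)
5: 27  (via 2)
10: 28  (via 0)
11: 29  (via 5)
Shortest route: 7 → 2 → 5 → 11 = 29 m.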